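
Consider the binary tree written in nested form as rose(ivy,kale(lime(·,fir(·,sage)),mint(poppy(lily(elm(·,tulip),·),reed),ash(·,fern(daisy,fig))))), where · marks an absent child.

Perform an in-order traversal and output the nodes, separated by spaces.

ivy rose lime fir sage kale elm tulip lily poppy reed mint ash daisy fern fig

In-order visits the left subtree, then the node, then the right subtree.
At rose: go left to ivy.
  ivy is a leaf — visit ivy.
Visit rose.
At rose: go right to kale.
  At kale: go left to lime.
    At lime: no left child.
    Visit lime.
    At lime: go right to fir.
      At fir: no left child.
      Visit fir.
      At fir: go right to sage.
        sage is a leaf — visit sage.
  Visit kale.
  At kale: go right to mint.
    At mint: go left to poppy.
      At poppy: go left to lily.
        At lily: go left to elm.
          At elm: no left child.
          Visit elm.
          At elm: go right to tulip.
            tulip is a leaf — visit tulip.
        Visit lily.
        At lily: no right child.
      Visit poppy.
      At poppy: go right to reed.
        reed is a leaf — visit reed.
    Visit mint.
    At mint: go right to ash.
      At ash: no left child.
      Visit ash.
      At ash: go right to fern.
        At fern: go left to daisy.
          daisy is a leaf — visit daisy.
        Visit fern.
        At fern: go right to fig.
          fig is a leaf — visit fig.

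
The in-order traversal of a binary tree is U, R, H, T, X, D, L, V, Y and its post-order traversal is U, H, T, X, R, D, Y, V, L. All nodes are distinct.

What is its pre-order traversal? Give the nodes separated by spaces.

L D R U X T H V Y

The last element of post-order is the root; it splits in-order into left and right subtrees.
Root L: left subtree has 6 nodes {U, R, H, T, X, D}, right has 2 {V, Y}.
  Root D: left subtree has 5 nodes {U, R, H, T, X}, right has 0 { }.
    Root R: left subtree has 1 node {U}, right has 3 {H, T, X}.
      Root X: left subtree has 2 nodes {H, T}, right has 0 { }.
        Root T: left subtree has 1 node {H}, right has 0 { }.
  Root V: left subtree has 0 nodes { }, right has 1 {Y}.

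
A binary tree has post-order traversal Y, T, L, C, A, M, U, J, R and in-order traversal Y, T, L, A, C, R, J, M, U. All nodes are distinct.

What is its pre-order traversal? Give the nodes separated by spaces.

R A L T Y C J U M

The last element of post-order is the root; it splits in-order into left and right subtrees.
Root R: left subtree has 5 nodes {Y, T, L, A, C}, right has 3 {J, M, U}.
  Root A: left subtree has 3 nodes {Y, T, L}, right has 1 {C}.
    Root L: left subtree has 2 nodes {Y, T}, right has 0 { }.
      Root T: left subtree has 1 node {Y}, right has 0 { }.
  Root J: left subtree has 0 nodes { }, right has 2 {M, U}.
    Root U: left subtree has 1 node {M}, right has 0 { }.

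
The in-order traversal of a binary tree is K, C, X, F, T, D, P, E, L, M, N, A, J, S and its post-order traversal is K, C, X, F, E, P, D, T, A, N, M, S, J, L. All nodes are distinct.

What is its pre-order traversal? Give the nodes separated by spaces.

L T F X C K D P E J M N A S

The last element of post-order is the root; it splits in-order into left and right subtrees.
Root L: left subtree has 8 nodes {K, C, X, F, T, D, P, E}, right has 5 {M, N, A, J, S}.
  Root T: left subtree has 4 nodes {K, C, X, F}, right has 3 {D, P, E}.
    Root F: left subtree has 3 nodes {K, C, X}, right has 0 { }.
      Root X: left subtree has 2 nodes {K, C}, right has 0 { }.
        Root C: left subtree has 1 node {K}, right has 0 { }.
    Root D: left subtree has 0 nodes { }, right has 2 {P, E}.
      Root P: left subtree has 0 nodes { }, right has 1 {E}.
  Root J: left subtree has 3 nodes {M, N, A}, right has 1 {S}.
    Root M: left subtree has 0 nodes { }, right has 2 {N, A}.
      Root N: left subtree has 0 nodes { }, right has 1 {A}.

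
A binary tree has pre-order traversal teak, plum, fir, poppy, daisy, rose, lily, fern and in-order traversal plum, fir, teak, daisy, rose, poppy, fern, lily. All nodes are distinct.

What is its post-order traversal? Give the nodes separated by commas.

fir, plum, rose, daisy, fern, lily, poppy, teak

The first element of pre-order is the root; it splits in-order into left and right subtrees.
Root teak: left subtree has 2 nodes {plum, fir}, right has 5 {daisy, rose, poppy, fern, lily}.
  Root plum: left subtree has 0 nodes { }, right has 1 {fir}.
  Root poppy: left subtree has 2 nodes {daisy, rose}, right has 2 {fern, lily}.
    Root daisy: left subtree has 0 nodes { }, right has 1 {rose}.
    Root lily: left subtree has 1 node {fern}, right has 0 { }.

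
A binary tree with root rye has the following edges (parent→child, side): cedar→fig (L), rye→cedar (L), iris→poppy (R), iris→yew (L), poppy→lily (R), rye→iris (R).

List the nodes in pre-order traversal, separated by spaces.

rye cedar fig iris yew poppy lily

Pre-order visits the node, then its left subtree, then its right subtree.
Visit rye.
At rye: go left to cedar.
  Visit cedar.
  At cedar: go left to fig.
    fig is a leaf — visit fig.
  At cedar: no right child.
At rye: go right to iris.
  Visit iris.
  At iris: go left to yew.
    yew is a leaf — visit yew.
  At iris: go right to poppy.
    Visit poppy.
    At poppy: no left child.
    At poppy: go right to lily.
      lily is a leaf — visit lily.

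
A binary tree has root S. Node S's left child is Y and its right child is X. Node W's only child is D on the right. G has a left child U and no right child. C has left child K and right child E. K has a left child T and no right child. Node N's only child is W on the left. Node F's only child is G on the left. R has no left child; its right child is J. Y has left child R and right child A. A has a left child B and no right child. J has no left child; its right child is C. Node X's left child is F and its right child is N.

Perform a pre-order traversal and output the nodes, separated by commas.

S, Y, R, J, C, K, T, E, A, B, X, F, G, U, N, W, D

Pre-order visits the node, then its left subtree, then its right subtree.
Visit S.
At S: go left to Y.
  Visit Y.
  At Y: go left to R.
    Visit R.
    At R: no left child.
    At R: go right to J.
      Visit J.
      At J: no left child.
      At J: go right to C.
        Visit C.
        At C: go left to K.
          Visit K.
          At K: go left to T.
            T is a leaf — visit T.
          At K: no right child.
        At C: go right to E.
          E is a leaf — visit E.
  At Y: go right to A.
    Visit A.
    At A: go left to B.
      B is a leaf — visit B.
    At A: no right child.
At S: go right to X.
  Visit X.
  At X: go left to F.
    Visit F.
    At F: go left to G.
      Visit G.
      At G: go left to U.
        U is a leaf — visit U.
      At G: no right child.
    At F: no right child.
  At X: go right to N.
    Visit N.
    At N: go left to W.
      Visit W.
      At W: no left child.
      At W: go right to D.
        D is a leaf — visit D.
    At N: no right child.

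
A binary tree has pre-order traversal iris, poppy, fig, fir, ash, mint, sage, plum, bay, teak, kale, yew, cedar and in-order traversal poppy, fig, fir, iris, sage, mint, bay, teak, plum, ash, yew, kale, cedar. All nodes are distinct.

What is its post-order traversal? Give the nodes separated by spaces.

The first element of pre-order is the root; it splits in-order into left and right subtrees.
Root iris: left subtree has 3 nodes {poppy, fig, fir}, right has 9 {sage, mint, bay, teak, plum, ash, yew, kale, cedar}.
  Root poppy: left subtree has 0 nodes { }, right has 2 {fig, fir}.
    Root fig: left subtree has 0 nodes { }, right has 1 {fir}.
  Root ash: left subtree has 5 nodes {sage, mint, bay, teak, plum}, right has 3 {yew, kale, cedar}.
    Root mint: left subtree has 1 node {sage}, right has 3 {bay, teak, plum}.
      Root plum: left subtree has 2 nodes {bay, teak}, right has 0 { }.
        Root bay: left subtree has 0 nodes { }, right has 1 {teak}.
    Root kale: left subtree has 1 node {yew}, right has 1 {cedar}.

fir fig poppy sage teak bay plum mint yew cedar kale ash iris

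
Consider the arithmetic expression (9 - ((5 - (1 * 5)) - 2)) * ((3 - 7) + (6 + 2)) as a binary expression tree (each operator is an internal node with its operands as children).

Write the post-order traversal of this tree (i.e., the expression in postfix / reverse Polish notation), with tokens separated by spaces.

9 5 1 5 * - 2 - - 3 7 - 6 2 + + *

Post-order on an expression tree gives postfix notation: for each operator, emit left operand, right operand, then the operator.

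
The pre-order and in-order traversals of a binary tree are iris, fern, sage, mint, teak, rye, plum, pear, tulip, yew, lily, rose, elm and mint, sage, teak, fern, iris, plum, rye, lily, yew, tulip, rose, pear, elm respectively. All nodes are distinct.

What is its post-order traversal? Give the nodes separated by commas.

mint, teak, sage, fern, plum, lily, yew, rose, tulip, elm, pear, rye, iris

The first element of pre-order is the root; it splits in-order into left and right subtrees.
Root iris: left subtree has 4 nodes {mint, sage, teak, fern}, right has 8 {plum, rye, lily, yew, tulip, rose, pear, elm}.
  Root fern: left subtree has 3 nodes {mint, sage, teak}, right has 0 { }.
    Root sage: left subtree has 1 node {mint}, right has 1 {teak}.
  Root rye: left subtree has 1 node {plum}, right has 6 {lily, yew, tulip, rose, pear, elm}.
    Root pear: left subtree has 4 nodes {lily, yew, tulip, rose}, right has 1 {elm}.
      Root tulip: left subtree has 2 nodes {lily, yew}, right has 1 {rose}.
        Root yew: left subtree has 1 node {lily}, right has 0 { }.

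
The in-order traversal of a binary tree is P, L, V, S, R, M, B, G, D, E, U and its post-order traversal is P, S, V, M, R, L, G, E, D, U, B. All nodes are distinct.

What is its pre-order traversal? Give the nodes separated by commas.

B, L, P, R, V, S, M, U, D, G, E

The last element of post-order is the root; it splits in-order into left and right subtrees.
Root B: left subtree has 6 nodes {P, L, V, S, R, M}, right has 4 {G, D, E, U}.
  Root L: left subtree has 1 node {P}, right has 4 {V, S, R, M}.
    Root R: left subtree has 2 nodes {V, S}, right has 1 {M}.
      Root V: left subtree has 0 nodes { }, right has 1 {S}.
  Root U: left subtree has 3 nodes {G, D, E}, right has 0 { }.
    Root D: left subtree has 1 node {G}, right has 1 {E}.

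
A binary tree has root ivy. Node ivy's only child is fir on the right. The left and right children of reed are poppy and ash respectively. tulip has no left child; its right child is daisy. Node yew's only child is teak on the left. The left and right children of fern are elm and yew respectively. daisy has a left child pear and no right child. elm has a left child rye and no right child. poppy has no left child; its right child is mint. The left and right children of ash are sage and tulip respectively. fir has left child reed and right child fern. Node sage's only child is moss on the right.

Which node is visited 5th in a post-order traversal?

Post-order visits the left subtree, then the right subtree, then the node.
At ivy: no left child.
At ivy: go right to fir.
  At fir: go left to reed.
    At reed: go left to poppy.
      At poppy: no left child.
      At poppy: go right to mint.
        mint is a leaf — visit mint.
      Visit poppy.
    At reed: go right to ash.
      At ash: go left to sage.
        At sage: no left child.
        At sage: go right to moss.
          moss is a leaf — visit moss.
        Visit sage.
      At ash: go right to tulip.
        At tulip: no left child.
        At tulip: go right to daisy.
          At daisy: go left to pear.
            pear is a leaf — visit pear.
          At daisy: no right child.
          Visit daisy.
        Visit tulip.
      Visit ash.
    Visit reed.
  At fir: go right to fern.
    At fern: go left to elm.
      At elm: go left to rye.
        rye is a leaf — visit rye.
      At elm: no right child.
      Visit elm.
    At fern: go right to yew.
      At yew: go left to teak.
        teak is a leaf — visit teak.
      At yew: no right child.
      Visit yew.
    Visit fern.
  Visit fir.
Visit ivy.
Full post-order sequence: mint, poppy, moss, sage, pear, daisy, tulip, ash, reed, rye, elm, teak, yew, fern, fir, ivy.

pear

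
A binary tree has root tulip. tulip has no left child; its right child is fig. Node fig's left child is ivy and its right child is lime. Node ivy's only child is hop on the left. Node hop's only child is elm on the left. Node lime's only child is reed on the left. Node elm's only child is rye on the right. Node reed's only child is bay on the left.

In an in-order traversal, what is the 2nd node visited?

elm

In-order visits the left subtree, then the node, then the right subtree.
At tulip: no left child.
Visit tulip.
At tulip: go right to fig.
  At fig: go left to ivy.
    At ivy: go left to hop.
      At hop: go left to elm.
        At elm: no left child.
        Visit elm.
        At elm: go right to rye.
          rye is a leaf — visit rye.
      Visit hop.
      At hop: no right child.
    Visit ivy.
    At ivy: no right child.
  Visit fig.
  At fig: go right to lime.
    At lime: go left to reed.
      At reed: go left to bay.
        bay is a leaf — visit bay.
      Visit reed.
      At reed: no right child.
    Visit lime.
    At lime: no right child.
Full in-order sequence: tulip, elm, rye, hop, ivy, fig, bay, reed, lime.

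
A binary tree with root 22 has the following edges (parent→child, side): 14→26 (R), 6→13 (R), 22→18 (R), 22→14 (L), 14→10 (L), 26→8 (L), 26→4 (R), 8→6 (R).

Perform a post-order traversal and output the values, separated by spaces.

10 13 6 8 4 26 14 18 22

Post-order visits the left subtree, then the right subtree, then the node.
At 22: go left to 14.
  At 14: go left to 10.
    10 is a leaf — visit 10.
  At 14: go right to 26.
    At 26: go left to 8.
      At 8: no left child.
      At 8: go right to 6.
        At 6: no left child.
        At 6: go right to 13.
          13 is a leaf — visit 13.
        Visit 6.
      Visit 8.
    At 26: go right to 4.
      4 is a leaf — visit 4.
    Visit 26.
  Visit 14.
At 22: go right to 18.
  18 is a leaf — visit 18.
Visit 22.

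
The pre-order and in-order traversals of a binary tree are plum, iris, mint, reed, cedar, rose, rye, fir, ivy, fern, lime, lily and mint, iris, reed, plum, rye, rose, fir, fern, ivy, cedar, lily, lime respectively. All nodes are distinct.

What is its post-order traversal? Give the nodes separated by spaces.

The first element of pre-order is the root; it splits in-order into left and right subtrees.
Root plum: left subtree has 3 nodes {mint, iris, reed}, right has 8 {rye, rose, fir, fern, ivy, cedar, lily, lime}.
  Root iris: left subtree has 1 node {mint}, right has 1 {reed}.
  Root cedar: left subtree has 5 nodes {rye, rose, fir, fern, ivy}, right has 2 {lily, lime}.
    Root rose: left subtree has 1 node {rye}, right has 3 {fir, fern, ivy}.
      Root fir: left subtree has 0 nodes { }, right has 2 {fern, ivy}.
        Root ivy: left subtree has 1 node {fern}, right has 0 { }.
    Root lime: left subtree has 1 node {lily}, right has 0 { }.

mint reed iris rye fern ivy fir rose lily lime cedar plum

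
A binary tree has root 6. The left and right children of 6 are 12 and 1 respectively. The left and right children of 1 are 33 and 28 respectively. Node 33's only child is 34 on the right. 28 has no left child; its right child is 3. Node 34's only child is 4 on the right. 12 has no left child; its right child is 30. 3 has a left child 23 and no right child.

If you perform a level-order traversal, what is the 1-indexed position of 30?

4

Level-order visits nodes level by level from the root, left to right within each level.
Level 0: 6
Level 1: 12, 1
Level 2: 30, 33, 28
Level 3: 34, 3
Level 4: 4, 23
Full level-order sequence: 6, 12, 1, 30, 33, 28, 34, 3, 4, 23.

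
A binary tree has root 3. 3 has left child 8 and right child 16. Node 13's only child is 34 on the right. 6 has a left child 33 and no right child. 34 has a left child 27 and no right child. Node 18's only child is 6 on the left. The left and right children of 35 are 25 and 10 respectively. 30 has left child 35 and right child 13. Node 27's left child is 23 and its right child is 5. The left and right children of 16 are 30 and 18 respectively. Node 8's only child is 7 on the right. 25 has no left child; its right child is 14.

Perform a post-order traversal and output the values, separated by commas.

Post-order visits the left subtree, then the right subtree, then the node.
At 3: go left to 8.
  At 8: no left child.
  At 8: go right to 7.
    7 is a leaf — visit 7.
  Visit 8.
At 3: go right to 16.
  At 16: go left to 30.
    At 30: go left to 35.
      At 35: go left to 25.
        At 25: no left child.
        At 25: go right to 14.
          14 is a leaf — visit 14.
        Visit 25.
      At 35: go right to 10.
        10 is a leaf — visit 10.
      Visit 35.
    At 30: go right to 13.
      At 13: no left child.
      At 13: go right to 34.
        At 34: go left to 27.
          At 27: go left to 23.
            23 is a leaf — visit 23.
          At 27: go right to 5.
            5 is a leaf — visit 5.
          Visit 27.
        At 34: no right child.
        Visit 34.
      Visit 13.
    Visit 30.
  At 16: go right to 18.
    At 18: go left to 6.
      At 6: go left to 33.
        33 is a leaf — visit 33.
      At 6: no right child.
      Visit 6.
    At 18: no right child.
    Visit 18.
  Visit 16.
Visit 3.

7, 8, 14, 25, 10, 35, 23, 5, 27, 34, 13, 30, 33, 6, 18, 16, 3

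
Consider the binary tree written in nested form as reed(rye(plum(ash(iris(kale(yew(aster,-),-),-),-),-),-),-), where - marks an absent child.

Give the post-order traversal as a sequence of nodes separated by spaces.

aster yew kale iris ash plum rye reed

Post-order visits the left subtree, then the right subtree, then the node.
At reed: go left to rye.
  At rye: go left to plum.
    At plum: go left to ash.
      At ash: go left to iris.
        At iris: go left to kale.
          At kale: go left to yew.
            At yew: go left to aster.
              aster is a leaf — visit aster.
            At yew: no right child.
            Visit yew.
          At kale: no right child.
          Visit kale.
        At iris: no right child.
        Visit iris.
      At ash: no right child.
      Visit ash.
    At plum: no right child.
    Visit plum.
  At rye: no right child.
  Visit rye.
At reed: no right child.
Visit reed.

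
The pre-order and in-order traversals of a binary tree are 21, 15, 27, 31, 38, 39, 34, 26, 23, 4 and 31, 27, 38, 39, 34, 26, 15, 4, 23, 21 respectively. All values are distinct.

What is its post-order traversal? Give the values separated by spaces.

31 26 34 39 38 27 4 23 15 21

The first element of pre-order is the root; it splits in-order into left and right subtrees.
Root 21: left subtree has 9 nodes {31, 27, 38, 39, 34, 26, 15, 4, 23}, right has 0 { }.
  Root 15: left subtree has 6 nodes {31, 27, 38, 39, 34, 26}, right has 2 {4, 23}.
    Root 27: left subtree has 1 node {31}, right has 4 {38, 39, 34, 26}.
      Root 38: left subtree has 0 nodes { }, right has 3 {39, 34, 26}.
        Root 39: left subtree has 0 nodes { }, right has 2 {34, 26}.
          Root 34: left subtree has 0 nodes { }, right has 1 {26}.
    Root 23: left subtree has 1 node {4}, right has 0 { }.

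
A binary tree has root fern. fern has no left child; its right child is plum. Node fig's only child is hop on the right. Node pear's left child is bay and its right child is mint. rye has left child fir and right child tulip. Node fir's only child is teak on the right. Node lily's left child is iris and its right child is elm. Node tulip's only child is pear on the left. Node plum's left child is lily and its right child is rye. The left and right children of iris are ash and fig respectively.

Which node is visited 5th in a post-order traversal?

elm

Post-order visits the left subtree, then the right subtree, then the node.
At fern: no left child.
At fern: go right to plum.
  At plum: go left to lily.
    At lily: go left to iris.
      At iris: go left to ash.
        ash is a leaf — visit ash.
      At iris: go right to fig.
        At fig: no left child.
        At fig: go right to hop.
          hop is a leaf — visit hop.
        Visit fig.
      Visit iris.
    At lily: go right to elm.
      elm is a leaf — visit elm.
    Visit lily.
  At plum: go right to rye.
    At rye: go left to fir.
      At fir: no left child.
      At fir: go right to teak.
        teak is a leaf — visit teak.
      Visit fir.
    At rye: go right to tulip.
      At tulip: go left to pear.
        At pear: go left to bay.
          bay is a leaf — visit bay.
        At pear: go right to mint.
          mint is a leaf — visit mint.
        Visit pear.
      At tulip: no right child.
      Visit tulip.
    Visit rye.
  Visit plum.
Visit fern.
Full post-order sequence: ash, hop, fig, iris, elm, lily, teak, fir, bay, mint, pear, tulip, rye, plum, fern.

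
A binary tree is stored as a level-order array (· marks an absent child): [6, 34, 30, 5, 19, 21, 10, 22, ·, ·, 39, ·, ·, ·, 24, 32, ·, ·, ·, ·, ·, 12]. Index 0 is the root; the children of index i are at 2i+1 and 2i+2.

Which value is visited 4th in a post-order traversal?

12

Post-order visits the left subtree, then the right subtree, then the node.
At 6: go left to 34.
  At 34: go left to 5.
    At 5: go left to 22.
      At 22: go left to 32.
        32 is a leaf — visit 32.
      At 22: no right child.
      Visit 22.
    At 5: no right child.
    Visit 5.
  At 34: go right to 19.
    At 19: no left child.
    At 19: go right to 39.
      At 39: go left to 12.
        12 is a leaf — visit 12.
      At 39: no right child.
      Visit 39.
    Visit 19.
  Visit 34.
At 6: go right to 30.
  At 30: go left to 21.
    21 is a leaf — visit 21.
  At 30: go right to 10.
    At 10: no left child.
    At 10: go right to 24.
      24 is a leaf — visit 24.
    Visit 10.
  Visit 30.
Visit 6.
Full post-order sequence: 32, 22, 5, 12, 39, 19, 34, 21, 24, 10, 30, 6.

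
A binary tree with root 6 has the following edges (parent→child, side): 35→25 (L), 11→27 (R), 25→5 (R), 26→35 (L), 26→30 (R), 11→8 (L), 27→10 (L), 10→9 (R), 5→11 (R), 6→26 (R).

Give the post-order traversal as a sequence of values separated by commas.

Post-order visits the left subtree, then the right subtree, then the node.
At 6: no left child.
At 6: go right to 26.
  At 26: go left to 35.
    At 35: go left to 25.
      At 25: no left child.
      At 25: go right to 5.
        At 5: no left child.
        At 5: go right to 11.
          At 11: go left to 8.
            8 is a leaf — visit 8.
          At 11: go right to 27.
            At 27: go left to 10.
              At 10: no left child.
              At 10: go right to 9.
                9 is a leaf — visit 9.
              Visit 10.
            At 27: no right child.
            Visit 27.
          Visit 11.
        Visit 5.
      Visit 25.
    At 35: no right child.
    Visit 35.
  At 26: go right to 30.
    30 is a leaf — visit 30.
  Visit 26.
Visit 6.

8, 9, 10, 27, 11, 5, 25, 35, 30, 26, 6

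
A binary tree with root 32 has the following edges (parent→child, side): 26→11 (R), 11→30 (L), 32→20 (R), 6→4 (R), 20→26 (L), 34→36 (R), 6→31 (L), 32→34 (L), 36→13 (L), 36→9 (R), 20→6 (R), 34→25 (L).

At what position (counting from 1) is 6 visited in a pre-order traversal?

11

Pre-order visits the node, then its left subtree, then its right subtree.
Visit 32.
At 32: go left to 34.
  Visit 34.
  At 34: go left to 25.
    25 is a leaf — visit 25.
  At 34: go right to 36.
    Visit 36.
    At 36: go left to 13.
      13 is a leaf — visit 13.
    At 36: go right to 9.
      9 is a leaf — visit 9.
At 32: go right to 20.
  Visit 20.
  At 20: go left to 26.
    Visit 26.
    At 26: no left child.
    At 26: go right to 11.
      Visit 11.
      At 11: go left to 30.
        30 is a leaf — visit 30.
      At 11: no right child.
  At 20: go right to 6.
    Visit 6.
    At 6: go left to 31.
      31 is a leaf — visit 31.
    At 6: go right to 4.
      4 is a leaf — visit 4.
Full pre-order sequence: 32, 34, 25, 36, 13, 9, 20, 26, 11, 30, 6, 31, 4.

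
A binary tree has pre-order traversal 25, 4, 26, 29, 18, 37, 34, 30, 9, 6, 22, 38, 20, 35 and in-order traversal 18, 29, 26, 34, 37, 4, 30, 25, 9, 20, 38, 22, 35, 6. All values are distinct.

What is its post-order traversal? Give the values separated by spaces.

18 29 34 37 26 30 4 20 38 35 22 6 9 25

The first element of pre-order is the root; it splits in-order into left and right subtrees.
Root 25: left subtree has 7 nodes {18, 29, 26, 34, 37, 4, 30}, right has 6 {9, 20, 38, 22, 35, 6}.
  Root 4: left subtree has 5 nodes {18, 29, 26, 34, 37}, right has 1 {30}.
    Root 26: left subtree has 2 nodes {18, 29}, right has 2 {34, 37}.
      Root 29: left subtree has 1 node {18}, right has 0 { }.
      Root 37: left subtree has 1 node {34}, right has 0 { }.
  Root 9: left subtree has 0 nodes { }, right has 5 {20, 38, 22, 35, 6}.
    Root 6: left subtree has 4 nodes {20, 38, 22, 35}, right has 0 { }.
      Root 22: left subtree has 2 nodes {20, 38}, right has 1 {35}.
        Root 38: left subtree has 1 node {20}, right has 0 { }.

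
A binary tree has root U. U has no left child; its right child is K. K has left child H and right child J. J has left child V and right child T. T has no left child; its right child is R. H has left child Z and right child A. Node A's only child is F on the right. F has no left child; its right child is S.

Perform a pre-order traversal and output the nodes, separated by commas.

Pre-order visits the node, then its left subtree, then its right subtree.
Visit U.
At U: no left child.
At U: go right to K.
  Visit K.
  At K: go left to H.
    Visit H.
    At H: go left to Z.
      Z is a leaf — visit Z.
    At H: go right to A.
      Visit A.
      At A: no left child.
      At A: go right to F.
        Visit F.
        At F: no left child.
        At F: go right to S.
          S is a leaf — visit S.
  At K: go right to J.
    Visit J.
    At J: go left to V.
      V is a leaf — visit V.
    At J: go right to T.
      Visit T.
      At T: no left child.
      At T: go right to R.
        R is a leaf — visit R.

U, K, H, Z, A, F, S, J, V, T, R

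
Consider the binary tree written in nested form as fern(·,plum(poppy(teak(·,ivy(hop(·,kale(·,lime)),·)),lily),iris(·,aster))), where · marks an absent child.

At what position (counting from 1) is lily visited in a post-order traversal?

Post-order visits the left subtree, then the right subtree, then the node.
At fern: no left child.
At fern: go right to plum.
  At plum: go left to poppy.
    At poppy: go left to teak.
      At teak: no left child.
      At teak: go right to ivy.
        At ivy: go left to hop.
          At hop: no left child.
          At hop: go right to kale.
            At kale: no left child.
            At kale: go right to lime.
              lime is a leaf — visit lime.
            Visit kale.
          Visit hop.
        At ivy: no right child.
        Visit ivy.
      Visit teak.
    At poppy: go right to lily.
      lily is a leaf — visit lily.
    Visit poppy.
  At plum: go right to iris.
    At iris: no left child.
    At iris: go right to aster.
      aster is a leaf — visit aster.
    Visit iris.
  Visit plum.
Visit fern.
Full post-order sequence: lime, kale, hop, ivy, teak, lily, poppy, aster, iris, plum, fern.

6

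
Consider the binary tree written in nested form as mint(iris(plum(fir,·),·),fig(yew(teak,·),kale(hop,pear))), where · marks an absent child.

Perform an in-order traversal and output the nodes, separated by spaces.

In-order visits the left subtree, then the node, then the right subtree.
At mint: go left to iris.
  At iris: go left to plum.
    At plum: go left to fir.
      fir is a leaf — visit fir.
    Visit plum.
    At plum: no right child.
  Visit iris.
  At iris: no right child.
Visit mint.
At mint: go right to fig.
  At fig: go left to yew.
    At yew: go left to teak.
      teak is a leaf — visit teak.
    Visit yew.
    At yew: no right child.
  Visit fig.
  At fig: go right to kale.
    At kale: go left to hop.
      hop is a leaf — visit hop.
    Visit kale.
    At kale: go right to pear.
      pear is a leaf — visit pear.

fir plum iris mint teak yew fig hop kale pear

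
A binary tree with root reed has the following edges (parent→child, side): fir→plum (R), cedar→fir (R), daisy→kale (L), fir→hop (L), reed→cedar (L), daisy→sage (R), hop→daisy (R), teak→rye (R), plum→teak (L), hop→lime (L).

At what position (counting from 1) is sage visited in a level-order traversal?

Level-order visits nodes level by level from the root, left to right within each level.
Level 0: reed
Level 1: cedar
Level 2: fir
Level 3: hop, plum
Level 4: lime, daisy, teak
Level 5: kale, sage, rye
Full level-order sequence: reed, cedar, fir, hop, plum, lime, daisy, teak, kale, sage, rye.

10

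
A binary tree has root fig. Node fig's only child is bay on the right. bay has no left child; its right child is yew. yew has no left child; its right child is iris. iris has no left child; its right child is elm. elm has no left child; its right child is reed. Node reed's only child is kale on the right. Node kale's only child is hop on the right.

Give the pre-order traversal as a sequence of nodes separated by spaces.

Pre-order visits the node, then its left subtree, then its right subtree.
Visit fig.
At fig: no left child.
At fig: go right to bay.
  Visit bay.
  At bay: no left child.
  At bay: go right to yew.
    Visit yew.
    At yew: no left child.
    At yew: go right to iris.
      Visit iris.
      At iris: no left child.
      At iris: go right to elm.
        Visit elm.
        At elm: no left child.
        At elm: go right to reed.
          Visit reed.
          At reed: no left child.
          At reed: go right to kale.
            Visit kale.
            At kale: no left child.
            At kale: go right to hop.
              hop is a leaf — visit hop.

fig bay yew iris elm reed kale hop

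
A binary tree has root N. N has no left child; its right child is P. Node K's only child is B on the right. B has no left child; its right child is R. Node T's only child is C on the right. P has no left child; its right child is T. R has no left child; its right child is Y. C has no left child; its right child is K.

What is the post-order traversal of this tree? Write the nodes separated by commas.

Y, R, B, K, C, T, P, N

Post-order visits the left subtree, then the right subtree, then the node.
At N: no left child.
At N: go right to P.
  At P: no left child.
  At P: go right to T.
    At T: no left child.
    At T: go right to C.
      At C: no left child.
      At C: go right to K.
        At K: no left child.
        At K: go right to B.
          At B: no left child.
          At B: go right to R.
            At R: no left child.
            At R: go right to Y.
              Y is a leaf — visit Y.
            Visit R.
          Visit B.
        Visit K.
      Visit C.
    Visit T.
  Visit P.
Visit N.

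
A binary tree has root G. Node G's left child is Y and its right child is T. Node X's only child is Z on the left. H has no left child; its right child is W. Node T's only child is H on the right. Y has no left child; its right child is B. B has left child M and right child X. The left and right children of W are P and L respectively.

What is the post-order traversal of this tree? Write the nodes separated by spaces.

M Z X B Y P L W H T G

Post-order visits the left subtree, then the right subtree, then the node.
At G: go left to Y.
  At Y: no left child.
  At Y: go right to B.
    At B: go left to M.
      M is a leaf — visit M.
    At B: go right to X.
      At X: go left to Z.
        Z is a leaf — visit Z.
      At X: no right child.
      Visit X.
    Visit B.
  Visit Y.
At G: go right to T.
  At T: no left child.
  At T: go right to H.
    At H: no left child.
    At H: go right to W.
      At W: go left to P.
        P is a leaf — visit P.
      At W: go right to L.
        L is a leaf — visit L.
      Visit W.
    Visit H.
  Visit T.
Visit G.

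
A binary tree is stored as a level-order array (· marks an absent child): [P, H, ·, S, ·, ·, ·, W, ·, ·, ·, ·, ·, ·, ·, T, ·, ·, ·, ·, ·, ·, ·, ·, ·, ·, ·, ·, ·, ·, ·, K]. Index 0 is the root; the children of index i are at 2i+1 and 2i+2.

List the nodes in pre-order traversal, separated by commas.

Pre-order visits the node, then its left subtree, then its right subtree.
Visit P.
At P: go left to H.
  Visit H.
  At H: go left to S.
    Visit S.
    At S: go left to W.
      Visit W.
      At W: go left to T.
        Visit T.
        At T: go left to K.
          K is a leaf — visit K.
        At T: no right child.
      At W: no right child.
    At S: no right child.
  At H: no right child.
At P: no right child.

P, H, S, W, T, K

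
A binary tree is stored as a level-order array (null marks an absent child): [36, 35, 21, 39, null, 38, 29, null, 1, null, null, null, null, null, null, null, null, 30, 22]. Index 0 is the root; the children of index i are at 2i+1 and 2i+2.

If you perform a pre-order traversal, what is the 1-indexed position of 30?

Pre-order visits the node, then its left subtree, then its right subtree.
Visit 36.
At 36: go left to 35.
  Visit 35.
  At 35: go left to 39.
    Visit 39.
    At 39: no left child.
    At 39: go right to 1.
      Visit 1.
      At 1: go left to 30.
        30 is a leaf — visit 30.
      At 1: go right to 22.
        22 is a leaf — visit 22.
  At 35: no right child.
At 36: go right to 21.
  Visit 21.
  At 21: go left to 38.
    38 is a leaf — visit 38.
  At 21: go right to 29.
    29 is a leaf — visit 29.
Full pre-order sequence: 36, 35, 39, 1, 30, 22, 21, 38, 29.

5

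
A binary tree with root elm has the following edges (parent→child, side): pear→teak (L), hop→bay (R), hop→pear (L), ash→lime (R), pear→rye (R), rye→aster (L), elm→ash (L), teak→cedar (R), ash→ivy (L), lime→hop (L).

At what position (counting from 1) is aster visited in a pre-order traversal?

Pre-order visits the node, then its left subtree, then its right subtree.
Visit elm.
At elm: go left to ash.
  Visit ash.
  At ash: go left to ivy.
    ivy is a leaf — visit ivy.
  At ash: go right to lime.
    Visit lime.
    At lime: go left to hop.
      Visit hop.
      At hop: go left to pear.
        Visit pear.
        At pear: go left to teak.
          Visit teak.
          At teak: no left child.
          At teak: go right to cedar.
            cedar is a leaf — visit cedar.
        At pear: go right to rye.
          Visit rye.
          At rye: go left to aster.
            aster is a leaf — visit aster.
          At rye: no right child.
      At hop: go right to bay.
        bay is a leaf — visit bay.
    At lime: no right child.
At elm: no right child.
Full pre-order sequence: elm, ash, ivy, lime, hop, pear, teak, cedar, rye, aster, bay.

10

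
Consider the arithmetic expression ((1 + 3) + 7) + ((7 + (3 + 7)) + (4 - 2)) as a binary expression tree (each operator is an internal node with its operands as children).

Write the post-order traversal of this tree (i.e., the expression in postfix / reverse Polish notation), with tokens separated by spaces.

1 3 + 7 + 7 3 7 + + 4 2 - + +

Post-order on an expression tree gives postfix notation: for each operator, emit left operand, right operand, then the operator.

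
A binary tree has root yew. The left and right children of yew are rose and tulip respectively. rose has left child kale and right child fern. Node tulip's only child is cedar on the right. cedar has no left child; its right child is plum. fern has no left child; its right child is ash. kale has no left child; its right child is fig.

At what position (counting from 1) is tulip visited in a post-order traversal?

8

Post-order visits the left subtree, then the right subtree, then the node.
At yew: go left to rose.
  At rose: go left to kale.
    At kale: no left child.
    At kale: go right to fig.
      fig is a leaf — visit fig.
    Visit kale.
  At rose: go right to fern.
    At fern: no left child.
    At fern: go right to ash.
      ash is a leaf — visit ash.
    Visit fern.
  Visit rose.
At yew: go right to tulip.
  At tulip: no left child.
  At tulip: go right to cedar.
    At cedar: no left child.
    At cedar: go right to plum.
      plum is a leaf — visit plum.
    Visit cedar.
  Visit tulip.
Visit yew.
Full post-order sequence: fig, kale, ash, fern, rose, plum, cedar, tulip, yew.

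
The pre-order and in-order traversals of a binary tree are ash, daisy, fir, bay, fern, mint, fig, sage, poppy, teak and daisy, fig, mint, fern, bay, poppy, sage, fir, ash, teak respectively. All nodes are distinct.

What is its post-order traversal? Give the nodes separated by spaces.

The first element of pre-order is the root; it splits in-order into left and right subtrees.
Root ash: left subtree has 8 nodes {daisy, fig, mint, fern, bay, poppy, sage, fir}, right has 1 {teak}.
  Root daisy: left subtree has 0 nodes { }, right has 7 {fig, mint, fern, bay, poppy, sage, fir}.
    Root fir: left subtree has 6 nodes {fig, mint, fern, bay, poppy, sage}, right has 0 { }.
      Root bay: left subtree has 3 nodes {fig, mint, fern}, right has 2 {poppy, sage}.
        Root fern: left subtree has 2 nodes {fig, mint}, right has 0 { }.
          Root mint: left subtree has 1 node {fig}, right has 0 { }.
        Root sage: left subtree has 1 node {poppy}, right has 0 { }.

fig mint fern poppy sage bay fir daisy teak ash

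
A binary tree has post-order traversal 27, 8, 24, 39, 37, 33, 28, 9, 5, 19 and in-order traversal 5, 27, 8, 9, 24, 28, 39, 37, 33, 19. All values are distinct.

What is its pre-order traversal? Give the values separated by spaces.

The last element of post-order is the root; it splits in-order into left and right subtrees.
Root 19: left subtree has 9 nodes {5, 27, 8, 9, 24, 28, 39, 37, 33}, right has 0 { }.
  Root 5: left subtree has 0 nodes { }, right has 8 {27, 8, 9, 24, 28, 39, 37, 33}.
    Root 9: left subtree has 2 nodes {27, 8}, right has 5 {24, 28, 39, 37, 33}.
      Root 8: left subtree has 1 node {27}, right has 0 { }.
      Root 28: left subtree has 1 node {24}, right has 3 {39, 37, 33}.
        Root 33: left subtree has 2 nodes {39, 37}, right has 0 { }.
          Root 37: left subtree has 1 node {39}, right has 0 { }.

19 5 9 8 27 28 24 33 37 39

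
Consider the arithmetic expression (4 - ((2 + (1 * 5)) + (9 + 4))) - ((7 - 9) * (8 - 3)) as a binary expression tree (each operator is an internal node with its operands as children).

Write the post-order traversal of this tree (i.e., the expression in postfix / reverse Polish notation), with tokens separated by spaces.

4 2 1 5 * + 9 4 + + - 7 9 - 8 3 - * -

Post-order on an expression tree gives postfix notation: for each operator, emit left operand, right operand, then the operator.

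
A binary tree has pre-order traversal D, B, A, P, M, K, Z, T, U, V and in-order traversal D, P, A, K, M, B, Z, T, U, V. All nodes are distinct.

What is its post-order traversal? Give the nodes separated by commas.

P, K, M, A, V, U, T, Z, B, D

The first element of pre-order is the root; it splits in-order into left and right subtrees.
Root D: left subtree has 0 nodes { }, right has 9 {P, A, K, M, B, Z, T, U, V}.
  Root B: left subtree has 4 nodes {P, A, K, M}, right has 4 {Z, T, U, V}.
    Root A: left subtree has 1 node {P}, right has 2 {K, M}.
      Root M: left subtree has 1 node {K}, right has 0 { }.
    Root Z: left subtree has 0 nodes { }, right has 3 {T, U, V}.
      Root T: left subtree has 0 nodes { }, right has 2 {U, V}.
        Root U: left subtree has 0 nodes { }, right has 1 {V}.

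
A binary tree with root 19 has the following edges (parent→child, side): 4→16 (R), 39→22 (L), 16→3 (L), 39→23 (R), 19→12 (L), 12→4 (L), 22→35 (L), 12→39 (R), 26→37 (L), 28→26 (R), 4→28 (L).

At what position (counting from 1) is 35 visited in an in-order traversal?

8

In-order visits the left subtree, then the node, then the right subtree.
At 19: go left to 12.
  At 12: go left to 4.
    At 4: go left to 28.
      At 28: no left child.
      Visit 28.
      At 28: go right to 26.
        At 26: go left to 37.
          37 is a leaf — visit 37.
        Visit 26.
        At 26: no right child.
    Visit 4.
    At 4: go right to 16.
      At 16: go left to 3.
        3 is a leaf — visit 3.
      Visit 16.
      At 16: no right child.
  Visit 12.
  At 12: go right to 39.
    At 39: go left to 22.
      At 22: go left to 35.
        35 is a leaf — visit 35.
      Visit 22.
      At 22: no right child.
    Visit 39.
    At 39: go right to 23.
      23 is a leaf — visit 23.
Visit 19.
At 19: no right child.
Full in-order sequence: 28, 37, 26, 4, 3, 16, 12, 35, 22, 39, 23, 19.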